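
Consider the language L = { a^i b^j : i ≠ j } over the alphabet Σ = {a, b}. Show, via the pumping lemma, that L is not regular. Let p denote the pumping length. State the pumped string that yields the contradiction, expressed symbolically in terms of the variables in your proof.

a^{p+p!} b^{p+p!}

Assume L is regular. Let p be the pumping length given by the pumping lemma.
Choose w = a^p b^{p+p!}. Since p ≠ p+p!, w ∈ L; and |w| ≥ p.
The pumping lemma gives a decomposition w = xyz where |xy| ≤ p and |y| > 0.
Because |xy| ≤ p and w begins with p copies of a, we have y = a^k with 1 ≤ k ≤ p.
Since 1 ≤ k ≤ p, k divides p!; set t = 1 + p!/k. Then xy^t z has p + (p!/k)·k = p + p! copies of a. Now the a-count equals the b-count, so i ≠ j fails. So xy^t z = a^{p+p!} b^{p+p!} ∉ L.
This is a contradiction; hence L is not regular.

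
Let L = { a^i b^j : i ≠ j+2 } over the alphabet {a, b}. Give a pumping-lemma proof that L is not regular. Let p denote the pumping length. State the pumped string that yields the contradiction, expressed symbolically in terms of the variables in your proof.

a^{p+p!} b^{p+p!-2}

Suppose for contradiction that L is regular, and let p be the pumping length.
Choose w = a^p b^{p+p!-2}. Since p ≠ (p+p!-2)+2 = p+p!, w ∈ L; and |w| ≥ p.
The pumping lemma gives a decomposition w = xyz where |xy| ≤ p and y is nonempty.
Because |xy| ≤ p and w begins with p copies of a, we have y = a^k with 1 ≤ k ≤ p.
Since 1 ≤ k ≤ p, k divides p!; set t = 1 + p!/k. Then xy^t z has p + (p!/k)·k = p + p! copies of a. Now the a-count is p+p! and (b-count)+2 = (p+p!-2)+2 = p+p!, so i ≠ j+2 fails. So xy^t z = a^{p+p!} b^{p+p!-2} ∉ L.
This is a contradiction; hence L is not regular.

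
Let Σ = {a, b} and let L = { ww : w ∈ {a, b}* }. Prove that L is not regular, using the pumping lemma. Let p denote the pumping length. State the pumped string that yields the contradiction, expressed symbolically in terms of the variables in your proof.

Assume L is regular. Let p be the pumping length given by the pumping lemma.
Take w = a^p b^p a^p b^p = uu where u = a^pb^p; then w ∈ L and |w| = 4p ≥ p.
The pumping lemma gives a decomposition w = xyz where |xy| ≤ p and |y| ≥ 1.
Because |xy| ≤ p and w begins with p copies of a, we have y = a^k with 1 ≤ k ≤ p.
Pump with i = 2: xy^2z = a^{p+k} b^p a^p b^p, of length 4p+k. Suppose this equals vv. The string starts with a and ends with b, so v does too; thus the boundary between the two copies of v is a b→a transition. There is exactly one such transition, at position 2p+k, so |v| = 2p+k and |vv| = 4p+2k ≠ 4p+k since k ≥ 1. So xy^2z ∉ L.
Contradiction. Therefore L is not regular.

a^{p+k} b^p a^p b^p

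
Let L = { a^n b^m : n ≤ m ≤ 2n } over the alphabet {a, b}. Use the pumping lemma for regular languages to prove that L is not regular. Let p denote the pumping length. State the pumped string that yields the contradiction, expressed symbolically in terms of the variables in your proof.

a^{p+k} b^p

Suppose for contradiction that L is regular, and let p be the pumping length.
Take w = a^p b^p ∈ L (since p ≤ p ≤ 2p), with |w| = 2p ≥ p.
By the pumping lemma, w = xyz with |xy| ≤ p and |y| > 0.
Because |xy| ≤ p and w begins with p copies of a, we have y = a^k with 1 ≤ k ≤ p.
Pump with i = 2: xy^2z = a^{p+k} b^p. Now n = p+k > p = m, so the condition n ≤ m fails. Thus xy^2z ∉ L.
Contradiction. Therefore L is not regular.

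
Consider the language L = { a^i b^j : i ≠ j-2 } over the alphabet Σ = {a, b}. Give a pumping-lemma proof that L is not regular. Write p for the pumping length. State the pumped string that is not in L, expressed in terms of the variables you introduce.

a^{p+p!} b^{p+p!+2}

Assume L is regular. Let p be the pumping length given by the pumping lemma.
Choose w = a^p b^{p+p!+2}. Since p ≠ (p+p!+2)-2 = p+p!, w ∈ L; and |w| ≥ p.
By the pumping lemma, w = xyz with |xy| ≤ p and |y| > 0.
The first p characters of w are a's, so xy (and hence y) consists only of a's. Write y = a^k, 1 ≤ k ≤ p.
Since 1 ≤ k ≤ p, k divides p!; set t = 1 + p!/k. Then xy^t z has p + (p!/k)·k = p + p! copies of a. Now the a-count is p+p! and (b-count)-2 = (p+p!+2)-2 = p+p!, so i ≠ j-2 fails. So xy^t z = a^{p+p!} b^{p+p!+2} ∉ L.
Contradiction. Therefore L is not regular.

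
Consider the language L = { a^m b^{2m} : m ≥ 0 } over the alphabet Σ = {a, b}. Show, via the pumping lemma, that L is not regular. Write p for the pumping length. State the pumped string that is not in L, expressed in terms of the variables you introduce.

Suppose for contradiction that L is regular, and let p be the pumping length.
Let w = a^p b^{2p} ∈ L; note |w| = 3p ≥ p.
The pumping lemma gives a decomposition w = xyz where |xy| ≤ p and |y| > 0.
Since the first p symbols of w are all a's and |xy| ≤ p, y lies entirely in the leading a-block: y = a^k for some k with 1 ≤ k ≤ p.
Pump with i = 2: xy^2z = a^{p+k} b^{2p}. For this to lie in L we would need 2p = 2(p+k), which forces k = 0. But k ≥ 1, so xy^2z ∉ L.
This is a contradiction; hence L is not regular.

a^{p+k} b^{2p}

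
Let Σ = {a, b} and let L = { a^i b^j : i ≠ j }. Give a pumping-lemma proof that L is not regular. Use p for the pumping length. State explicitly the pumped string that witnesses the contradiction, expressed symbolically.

a^{p+p!} b^{p+p!}

Toward a contradiction, assume L is regular with pumping length p.
Choose w = a^p b^{p+p!}. Since p ≠ p+p!, w ∈ L; and |w| ≥ p.
The pumping lemma gives a decomposition w = xyz where |xy| ≤ p and |y| ≥ 1.
The first p characters of w are a's, so xy (and hence y) consists only of a's. Write y = a^k, 1 ≤ k ≤ p.
Since 1 ≤ k ≤ p, k divides p!; set t = 1 + p!/k. Then xy^t z has p + (p!/k)·k = p + p! copies of a. Now the a-count equals the b-count, so i ≠ j fails. So xy^t z = a^{p+p!} b^{p+p!} ∉ L.
This is a contradiction; hence L is not regular.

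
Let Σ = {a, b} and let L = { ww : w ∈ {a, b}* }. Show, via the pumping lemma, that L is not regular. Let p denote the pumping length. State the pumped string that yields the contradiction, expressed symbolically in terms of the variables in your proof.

Assume L is regular. Let p be the pumping length given by the pumping lemma.
Take w = a^p b^p a^p b^p = uu where u = a^pb^p; then w ∈ L and |w| = 4p ≥ p.
Write w = xyz as guaranteed by the lemma, with |xy| ≤ p and |y| ≥ 1.
Because |xy| ≤ p and w begins with p copies of a, we have y = a^k with 1 ≤ k ≤ p.
Pump with i = 2: xy^2z = a^{p+k} b^p a^p b^p, of length 4p+k. Suppose this equals vv. The string starts with a and ends with b, so v does too; thus the boundary between the two copies of v is a b→a transition. There is exactly one such transition, at position 2p+k, so |v| = 2p+k and |vv| = 4p+2k ≠ 4p+k since k ≥ 1. So xy^2z ∉ L.
This contradicts the pumping lemma, so L is not regular.

a^{p+k} b^p a^p b^p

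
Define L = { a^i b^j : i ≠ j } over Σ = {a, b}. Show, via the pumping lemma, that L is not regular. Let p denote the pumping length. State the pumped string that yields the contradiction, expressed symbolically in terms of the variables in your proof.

Suppose for contradiction that L is regular, and let p be the pumping length.
Choose w = a^p b^{p+p!}. Since p ≠ p+p!, w ∈ L; and |w| ≥ p.
By the pumping lemma, w = xyz with |xy| ≤ p and |y| ≥ 1.
Since the first p symbols of w are all a's and |xy| ≤ p, y lies entirely in the leading a-block: y = a^k for some k with 1 ≤ k ≤ p.
Since 1 ≤ k ≤ p, k divides p!; set t = 1 + p!/k. Then xy^t z has p + (p!/k)·k = p + p! copies of a. Now the a-count equals the b-count, so i ≠ j fails. So xy^t z = a^{p+p!} b^{p+p!} ∉ L.
This contradicts the pumping lemma, so L is not regular.

a^{p+p!} b^{p+p!}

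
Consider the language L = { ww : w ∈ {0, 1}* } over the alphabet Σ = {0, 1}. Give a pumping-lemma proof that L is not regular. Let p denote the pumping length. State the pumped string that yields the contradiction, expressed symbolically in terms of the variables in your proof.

Suppose for contradiction that L is regular, and let p be the pumping length.
Take w = 0^p 1^p 0^p 1^p = uu where u = 0^p1^p; then w ∈ L and |w| = 4p ≥ p.
By the pumping lemma, w = xyz with |xy| ≤ p and |y| > 0.
The first p characters of w are 0's, so xy (and hence y) consists only of 0's. Write y = 0^k, 1 ≤ k ≤ p.
Pump with i = 2: xy^2z = 0^{p+k} 1^p 0^p 1^p, of length 4p+k. Suppose this equals vv. The string starts with 0 and ends with 1, so v does too; thus the boundary between the two copies of v is a 1→0 transition. There is exactly one such transition, at position 2p+k, so |v| = 2p+k and |vv| = 4p+2k ≠ 4p+k since k ≥ 1. So xy^2z ∉ L.
This contradicts the pumping lemma, so L is not regular.

0^{p+k} 1^p 0^p 1^p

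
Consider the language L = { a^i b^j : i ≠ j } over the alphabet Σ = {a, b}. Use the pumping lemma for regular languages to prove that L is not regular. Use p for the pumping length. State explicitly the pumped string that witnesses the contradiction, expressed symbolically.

Assume L is regular. Let p be the pumping length given by the pumping lemma.
Choose w = a^p b^{p+p!}. Since p ≠ p+p!, w ∈ L; and |w| ≥ p.
Write w = xyz as guaranteed by the lemma, with |xy| ≤ p and |y| ≥ 1.
Since the first p symbols of w are all a's and |xy| ≤ p, y lies entirely in the leading a-block: y = a^k for some k with 1 ≤ k ≤ p.
Since 1 ≤ k ≤ p, k divides p!; set t = 1 + p!/k. Then xy^t z has p + (p!/k)·k = p + p! copies of a. Now the a-count equals the b-count, so i ≠ j fails. So xy^t z = a^{p+p!} b^{p+p!} ∉ L.
This contradicts the pumping lemma, so L is not regular.

a^{p+p!} b^{p+p!}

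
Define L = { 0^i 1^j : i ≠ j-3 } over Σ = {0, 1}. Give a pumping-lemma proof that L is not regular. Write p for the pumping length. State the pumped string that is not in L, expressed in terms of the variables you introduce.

Toward a contradiction, assume L is regular with pumping length p.
Choose w = 0^p 1^{p+p!+3}. Since p ≠ (p+p!+3)-3 = p+p!, w ∈ L; and |w| ≥ p.
The pumping lemma gives a decomposition w = xyz where |xy| ≤ p and y is nonempty.
Because |xy| ≤ p and w begins with p copies of 0, we have y = 0^k with 1 ≤ k ≤ p.
Since 1 ≤ k ≤ p, k divides p!; set t = 1 + p!/k. Then xy^t z has p + (p!/k)·k = p + p! copies of 0. Now the 0-count is p+p! and (1-count)-3 = (p+p!+3)-3 = p+p!, so i ≠ j-3 fails. So xy^t z = 0^{p+p!} 1^{p+p!+3} ∉ L.
Contradiction. Therefore L is not regular.

0^{p+p!} 1^{p+p!+3}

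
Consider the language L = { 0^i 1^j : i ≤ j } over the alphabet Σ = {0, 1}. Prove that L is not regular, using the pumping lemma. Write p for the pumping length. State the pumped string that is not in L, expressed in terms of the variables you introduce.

Assume L is regular. Let p be the pumping length given by the pumping lemma.
Choose w = 0^p 1^p ∈ L, with |w| = 2p ≥ p.
By the pumping lemma, w = xyz with |xy| ≤ p and |y| ≥ 1.
Because |xy| ≤ p and w begins with p copies of 0, we have y = 0^k with 1 ≤ k ≤ p.
Consider xy^2z = 0^{p+k} 1^p. Since k ≥ 1, the 0-count p+k exceeds the 1-count p, so i ≤ j fails; thus xy^2z ∉ L.
This contradicts the pumping lemma, so L is not regular.

0^{p+k} 1^p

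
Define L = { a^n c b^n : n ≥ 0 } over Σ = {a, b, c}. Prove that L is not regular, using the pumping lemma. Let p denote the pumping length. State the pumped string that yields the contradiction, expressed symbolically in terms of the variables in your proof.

a^{p+k} c b^p

Suppose for contradiction that L is regular, and let p be the pumping length.
Take w = a^p c b^p ∈ L with |w| = 2p+1 ≥ p.
The pumping lemma gives a decomposition w = xyz where |xy| ≤ p and |y| > 0.
Because |xy| ≤ p and w begins with p copies of a, we have y = a^k with 1 ≤ k ≤ p.
Pump with i = 2: xy^2z = a^{p+k} c b^p, which would require p+k = p. But k ≥ 1, so xy^2z ∉ L.
This contradicts the pumping lemma, so L is not regular.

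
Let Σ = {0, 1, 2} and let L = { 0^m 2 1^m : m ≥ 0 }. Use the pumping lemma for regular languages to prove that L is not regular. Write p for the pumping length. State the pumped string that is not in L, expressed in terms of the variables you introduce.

Assume L is regular. Let p be the pumping length given by the pumping lemma.
Take w = 0^p 2 1^p ∈ L with |w| = 2p+1 ≥ p.
Write w = xyz as guaranteed by the lemma, with |xy| ≤ p and y is nonempty.
Since the first p symbols of w are all 0's and |xy| ≤ p, y lies entirely in the leading 0-block: y = 0^k for some k with 1 ≤ k ≤ p.
Pump with i = 2: xy^2z = 0^{p+k} 2 1^p, which would require p+k = p. But k ≥ 1, so xy^2z ∉ L.
This is a contradiction; hence L is not regular.

0^{p+k} 2 1^p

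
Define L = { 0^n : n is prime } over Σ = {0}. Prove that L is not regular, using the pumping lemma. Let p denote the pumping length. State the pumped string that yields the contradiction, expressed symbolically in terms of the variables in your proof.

0^{q(1+k)}

Assume L is regular. Let p be the pumping length given by the pumping lemma.
Let q be a prime with q ≥ p+2 (infinitely many primes exist), and take w = 0^q ∈ L with |w| = q ≥ p.
The pumping lemma gives a decomposition w = xyz where |xy| ≤ p and y is nonempty.
Then y = 0^k for some k with 1 ≤ k ≤ p.
Since 1 ≤ k ≤ p, |xz| = q-k. Pump with i = q+1: |xy^{q+1}z| = (q-k)+(q+1)k = q+qk = q(1+k), which is composite (both factors ≥ 2). So xy^{q+1}z = 0^{q(1+k)} ∉ L.
This is a contradiction; hence L is not regular.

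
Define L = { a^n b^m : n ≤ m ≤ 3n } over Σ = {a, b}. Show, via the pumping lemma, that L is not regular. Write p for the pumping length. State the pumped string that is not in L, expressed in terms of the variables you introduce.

Assume L is regular. Let p be the pumping length given by the pumping lemma.
Take w = a^p b^p ∈ L (since p ≤ p ≤ 3p), with |w| = 2p ≥ p.
By the pumping lemma, w = xyz with |xy| ≤ p and |y| > 0.
Because |xy| ≤ p and w begins with p copies of a, we have y = a^k with 1 ≤ k ≤ p.
Pump with i = 2: xy^2z = a^{p+k} b^p. Now n = p+k > p = m, so the condition n ≤ m fails. Thus xy^2z ∉ L.
This is a contradiction; hence L is not regular.

a^{p+k} b^p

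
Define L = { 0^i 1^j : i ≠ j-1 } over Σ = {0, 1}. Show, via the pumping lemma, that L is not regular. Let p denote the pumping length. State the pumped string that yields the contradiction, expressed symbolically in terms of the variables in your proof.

Suppose for contradiction that L is regular, and let p be the pumping length.
Choose w = 0^p 1^{p+p!+1}. Since p ≠ (p+p!+1)-1 = p+p!, w ∈ L; and |w| ≥ p.
The pumping lemma gives a decomposition w = xyz where |xy| ≤ p and y is nonempty.
The first p characters of w are 0's, so xy (and hence y) consists only of 0's. Write y = 0^k, 1 ≤ k ≤ p.
Since 1 ≤ k ≤ p, k divides p!; set t = 1 + p!/k. Then xy^t z has p + (p!/k)·k = p + p! copies of 0. Now the 0-count is p+p! and (1-count)-1 = (p+p!+1)-1 = p+p!, so i ≠ j-1 fails. So xy^t z = 0^{p+p!} 1^{p+p!+1} ∉ L.
This contradicts the pumping lemma, so L is not regular.

0^{p+p!} 1^{p+p!+1}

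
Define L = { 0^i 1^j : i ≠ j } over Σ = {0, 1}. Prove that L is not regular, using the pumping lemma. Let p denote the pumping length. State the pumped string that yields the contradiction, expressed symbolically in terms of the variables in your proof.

Assume L is regular; let p be its pumping constant.
Choose w = 0^p 1^{p+p!}. Since p ≠ p+p!, w ∈ L; and |w| ≥ p.
By the pumping lemma, w = xyz with |xy| ≤ p and y is nonempty.
Because |xy| ≤ p and w begins with p copies of 0, we have y = 0^k with 1 ≤ k ≤ p.
Since 1 ≤ k ≤ p, k divides p!; set t = 1 + p!/k. Then xy^t z has p + (p!/k)·k = p + p! copies of 0. Now the 0-count equals the 1-count, so i ≠ j fails. So xy^t z = 0^{p+p!} 1^{p+p!} ∉ L.
Contradiction. Therefore L is not regular.

0^{p+p!} 1^{p+p!}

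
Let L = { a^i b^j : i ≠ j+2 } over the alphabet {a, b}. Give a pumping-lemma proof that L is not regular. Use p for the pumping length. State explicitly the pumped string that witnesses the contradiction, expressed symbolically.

a^{p+p!} b^{p+p!-2}

Toward a contradiction, assume L is regular with pumping length p.
Choose w = a^p b^{p+p!-2}. Since p ≠ (p+p!-2)+2 = p+p!, w ∈ L; and |w| ≥ p.
Write w = xyz as guaranteed by the lemma, with |xy| ≤ p and |y| > 0.
Because |xy| ≤ p and w begins with p copies of a, we have y = a^k with 1 ≤ k ≤ p.
Since 1 ≤ k ≤ p, k divides p!; set t = 1 + p!/k. Then xy^t z has p + (p!/k)·k = p + p! copies of a. Now the a-count is p+p! and (b-count)+2 = (p+p!-2)+2 = p+p!, so i ≠ j+2 fails. So xy^t z = a^{p+p!} b^{p+p!-2} ∉ L.
Contradiction. Therefore L is not regular.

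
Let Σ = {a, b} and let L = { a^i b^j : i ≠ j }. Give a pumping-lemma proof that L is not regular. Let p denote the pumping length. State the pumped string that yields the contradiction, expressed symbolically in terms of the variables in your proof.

Assume L is regular. Let p be the pumping length given by the pumping lemma.
Choose w = a^p b^{p+p!}. Since p ≠ p+p!, w ∈ L; and |w| ≥ p.
The pumping lemma gives a decomposition w = xyz where |xy| ≤ p and |y| ≥ 1.
The first p characters of w are a's, so xy (and hence y) consists only of a's. Write y = a^k, 1 ≤ k ≤ p.
Since 1 ≤ k ≤ p, k divides p!; set t = 1 + p!/k. Then xy^t z has p + (p!/k)·k = p + p! copies of a. Now the a-count equals the b-count, so i ≠ j fails. So xy^t z = a^{p+p!} b^{p+p!} ∉ L.
This is a contradiction; hence L is not regular.

a^{p+p!} b^{p+p!}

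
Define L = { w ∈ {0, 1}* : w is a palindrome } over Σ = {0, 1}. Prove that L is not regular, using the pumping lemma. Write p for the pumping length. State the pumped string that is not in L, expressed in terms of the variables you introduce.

0^{p+k} 1 0^p

Assume L is regular; let p be its pumping constant.
Take w = 0^p 1 0^p, a palindrome of length 2p+1 ≥ p.
The pumping lemma gives a decomposition w = xyz where |xy| ≤ p and y is nonempty.
The first p characters of w are 0's, so xy (and hence y) consists only of 0's. Write y = 0^k, 1 ≤ k ≤ p.
Pump with i = 2: xy^2z = 0^{p+k} 1 0^p. Its reverse is 0^p 1 0^{p+k}, which differs from xy^2z since k ≥ 1. So xy^2z is not a palindrome and xy^2z ∉ L.
This is a contradiction; hence L is not regular.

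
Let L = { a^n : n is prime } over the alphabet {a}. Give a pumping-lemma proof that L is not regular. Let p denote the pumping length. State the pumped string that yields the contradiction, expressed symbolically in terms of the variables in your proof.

a^{q(1+k)}

Suppose for contradiction that L is regular, and let p be the pumping length.
Let q be a prime with q ≥ p+2 (infinitely many primes exist), and take w = a^q ∈ L with |w| = q ≥ p.
The pumping lemma gives a decomposition w = xyz where |xy| ≤ p and |y| > 0.
Then y = a^k for some k with 1 ≤ k ≤ p.
Since 1 ≤ k ≤ p, |xz| = q-k. Pump with i = q+1: |xy^{q+1}z| = (q-k)+(q+1)k = q+qk = q(1+k), which is composite (both factors ≥ 2). So xy^{q+1}z = a^{q(1+k)} ∉ L.
This contradicts the pumping lemma, so L is not regular.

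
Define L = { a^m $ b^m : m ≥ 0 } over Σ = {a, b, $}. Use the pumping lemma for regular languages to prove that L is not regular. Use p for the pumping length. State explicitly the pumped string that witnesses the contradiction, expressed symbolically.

Toward a contradiction, assume L is regular with pumping length p.
Take w = a^p $ b^p ∈ L with |w| = 2p+1 ≥ p.
The pumping lemma gives a decomposition w = xyz where |xy| ≤ p and y is nonempty.
Because |xy| ≤ p and w begins with p copies of a, we have y = a^k with 1 ≤ k ≤ p.
Pump with i = 2: xy^2z = a^{p+k} $ b^p, which would require p+k = p. But k ≥ 1, so xy^2z ∉ L.
This contradicts the pumping lemma, so L is not regular.

a^{p+k} $ b^p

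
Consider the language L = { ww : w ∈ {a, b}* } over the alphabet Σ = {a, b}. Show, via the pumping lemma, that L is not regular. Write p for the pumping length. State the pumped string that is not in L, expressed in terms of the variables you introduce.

a^{p+k} b^p a^p b^p

Assume L is regular; let p be its pumping constant.
Take w = a^p b^p a^p b^p = uu where u = a^pb^p; then w ∈ L and |w| = 4p ≥ p.
Write w = xyz as guaranteed by the lemma, with |xy| ≤ p and |y| ≥ 1.
The first p characters of w are a's, so xy (and hence y) consists only of a's. Write y = a^k, 1 ≤ k ≤ p.
Pump with i = 2: xy^2z = a^{p+k} b^p a^p b^p, of length 4p+k. Suppose this equals vv. The string starts with a and ends with b, so v does too; thus the boundary between the two copies of v is a b→a transition. There is exactly one such transition, at position 2p+k, so |v| = 2p+k and |vv| = 4p+2k ≠ 4p+k since k ≥ 1. So xy^2z ∉ L.
This is a contradiction; hence L is not regular.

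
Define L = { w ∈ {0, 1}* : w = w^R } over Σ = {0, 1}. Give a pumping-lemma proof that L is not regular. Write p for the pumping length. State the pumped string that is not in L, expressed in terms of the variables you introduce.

0^{p+k} 1 0^p

Suppose for contradiction that L is regular, and let p be the pumping length.
Take w = 0^p 1 0^p, a palindrome of length 2p+1 ≥ p.
The pumping lemma gives a decomposition w = xyz where |xy| ≤ p and y is nonempty.
The first p characters of w are 0's, so xy (and hence y) consists only of 0's. Write y = 0^k, 1 ≤ k ≤ p.
Pump with i = 2: xy^2z = 0^{p+k} 1 0^p. Its reverse is 0^p 1 0^{p+k}, which differs from xy^2z since k ≥ 1. So xy^2z is not a palindrome and xy^2z ∉ L.
Contradiction. Therefore L is not regular.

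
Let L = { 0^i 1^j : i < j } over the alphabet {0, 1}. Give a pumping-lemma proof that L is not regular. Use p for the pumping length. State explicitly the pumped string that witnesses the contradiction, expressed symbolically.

Assume L is regular; let p be its pumping constant.
Choose w = 0^p 1^{p+1} ∈ L, with |w| = 2p+1 ≥ p.
By the pumping lemma, w = xyz with |xy| ≤ p and |y| ≥ 1.
Since the first p symbols of w are all 0's and |xy| ≤ p, y lies entirely in the leading 0-block: y = 0^k for some k with 1 ≤ k ≤ p.
Consider xy^2z = 0^{p+k} 1^{p+1}. Since k ≥ 1, the 0-count p+k is at least p+1, so i < j fails; thus xy^2z ∉ L.
Contradiction. Therefore L is not regular.

0^{p+k} 1^{p+1}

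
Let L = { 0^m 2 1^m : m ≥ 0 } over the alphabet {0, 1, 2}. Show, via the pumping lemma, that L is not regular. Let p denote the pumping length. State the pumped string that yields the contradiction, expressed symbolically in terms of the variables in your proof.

0^{p+k} 2 1^p

Toward a contradiction, assume L is regular with pumping length p.
Take w = 0^p 2 1^p ∈ L with |w| = 2p+1 ≥ p.
The pumping lemma gives a decomposition w = xyz where |xy| ≤ p and |y| > 0.
Because |xy| ≤ p and w begins with p copies of 0, we have y = 0^k with 1 ≤ k ≤ p.
Pump with i = 2: xy^2z = 0^{p+k} 2 1^p, which would require p+k = p. But k ≥ 1, so xy^2z ∉ L.
This contradicts the pumping lemma, so L is not regular.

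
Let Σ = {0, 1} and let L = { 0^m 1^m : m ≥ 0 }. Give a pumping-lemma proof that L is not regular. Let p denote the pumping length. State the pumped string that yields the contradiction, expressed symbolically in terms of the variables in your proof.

0^{p+k} 1^p

Toward a contradiction, assume L is regular with pumping length p.
Let w = 0^p 1^p ∈ L; note |w| = 2p ≥ p.
The pumping lemma gives a decomposition w = xyz where |xy| ≤ p and |y| ≥ 1.
The first p characters of w are 0's, so xy (and hence y) consists only of 0's. Write y = 0^k, 1 ≤ k ≤ p.
Pump with i = 2: xy^2z = 0^{p+k} 1^p. For this to lie in L we would need p = p+k, which forces k = 0. But k ≥ 1, so xy^2z ∉ L.
This is a contradiction; hence L is not regular.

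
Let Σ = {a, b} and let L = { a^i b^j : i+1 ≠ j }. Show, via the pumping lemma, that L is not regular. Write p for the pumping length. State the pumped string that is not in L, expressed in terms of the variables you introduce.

Assume L is regular; let p be its pumping constant.
Choose w = a^p b^{p+p!+1}. Since p ≠ (p+p!+1)-1 = p+p!, w ∈ L; and |w| ≥ p.
Write w = xyz as guaranteed by the lemma, with |xy| ≤ p and |y| > 0.
Because |xy| ≤ p and w begins with p copies of a, we have y = a^k with 1 ≤ k ≤ p.
Since 1 ≤ k ≤ p, k divides p!; set t = 1 + p!/k. Then xy^t z has p + (p!/k)·k = p + p! copies of a. Now the a-count is p+p! and (b-count)-1 = (p+p!+1)-1 = p+p!, so i+1 ≠ j fails. So xy^t z = a^{p+p!} b^{p+p!+1} ∉ L.
Contradiction. Therefore L is not regular.

a^{p+p!} b^{p+p!+1}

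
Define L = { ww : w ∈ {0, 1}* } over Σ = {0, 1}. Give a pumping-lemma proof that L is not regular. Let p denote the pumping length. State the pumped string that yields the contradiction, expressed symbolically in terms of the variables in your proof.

Assume L is regular; let p be its pumping constant.
Take w = 0^p 1^p 0^p 1^p = uu where u = 0^p1^p; then w ∈ L and |w| = 4p ≥ p.
By the pumping lemma, w = xyz with |xy| ≤ p and |y| > 0.
The first p characters of w are 0's, so xy (and hence y) consists only of 0's. Write y = 0^k, 1 ≤ k ≤ p.
Pump with i = 2: xy^2z = 0^{p+k} 1^p 0^p 1^p, of length 4p+k. Suppose this equals vv. The string starts with 0 and ends with 1, so v does too; thus the boundary between the two copies of v is a 1→0 transition. There is exactly one such transition, at position 2p+k, so |v| = 2p+k and |vv| = 4p+2k ≠ 4p+k since k ≥ 1. So xy^2z ∉ L.
This is a contradiction; hence L is not regular.

0^{p+k} 1^p 0^p 1^p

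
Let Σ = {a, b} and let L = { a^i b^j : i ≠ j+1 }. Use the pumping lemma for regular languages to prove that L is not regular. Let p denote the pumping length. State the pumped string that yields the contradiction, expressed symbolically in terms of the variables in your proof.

a^{p+p!} b^{p+p!-1}

Suppose for contradiction that L is regular, and let p be the pumping length.
Choose w = a^p b^{p+p!-1}. Since p ≠ (p+p!-1)+1 = p+p!, w ∈ L; and |w| ≥ p.
Write w = xyz as guaranteed by the lemma, with |xy| ≤ p and |y| > 0.
Because |xy| ≤ p and w begins with p copies of a, we have y = a^k with 1 ≤ k ≤ p.
Since 1 ≤ k ≤ p, k divides p!; set t = 1 + p!/k. Then xy^t z has p + (p!/k)·k = p + p! copies of a. Now the a-count is p+p! and (b-count)+1 = (p+p!-1)+1 = p+p!, so i ≠ j+1 fails. So xy^t z = a^{p+p!} b^{p+p!-1} ∉ L.
This contradicts the pumping lemma, so L is not regular.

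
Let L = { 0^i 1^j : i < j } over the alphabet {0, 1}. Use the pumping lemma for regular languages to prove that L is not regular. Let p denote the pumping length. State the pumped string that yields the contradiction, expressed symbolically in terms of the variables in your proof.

0^{p+k} 1^{p+1}

Assume L is regular; let p be its pumping constant.
Choose w = 0^p 1^{p+1} ∈ L, with |w| = 2p+1 ≥ p.
By the pumping lemma, w = xyz with |xy| ≤ p and |y| > 0.
The first p characters of w are 0's, so xy (and hence y) consists only of 0's. Write y = 0^k, 1 ≤ k ≤ p.
Consider xy^2z = 0^{p+k} 1^{p+1}. Since k ≥ 1, the 0-count p+k is at least p+1, so i < j fails; thus xy^2z ∉ L.
Contradiction. Therefore L is not regular.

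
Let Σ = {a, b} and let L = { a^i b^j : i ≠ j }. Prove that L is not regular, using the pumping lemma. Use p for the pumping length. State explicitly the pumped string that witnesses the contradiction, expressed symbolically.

Suppose for contradiction that L is regular, and let p be the pumping length.
Choose w = a^p b^{p+p!}. Since p ≠ p+p!, w ∈ L; and |w| ≥ p.
By the pumping lemma, w = xyz with |xy| ≤ p and |y| > 0.
The first p characters of w are a's, so xy (and hence y) consists only of a's. Write y = a^k, 1 ≤ k ≤ p.
Since 1 ≤ k ≤ p, k divides p!; set t = 1 + p!/k. Then xy^t z has p + (p!/k)·k = p + p! copies of a. Now the a-count equals the b-count, so i ≠ j fails. So xy^t z = a^{p+p!} b^{p+p!} ∉ L.
Contradiction. Therefore L is not regular.

a^{p+p!} b^{p+p!}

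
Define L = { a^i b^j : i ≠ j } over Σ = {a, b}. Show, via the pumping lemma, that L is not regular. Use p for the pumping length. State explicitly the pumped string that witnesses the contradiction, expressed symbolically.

Assume L is regular; let p be its pumping constant.
Choose w = a^p b^{p+p!}. Since p ≠ p+p!, w ∈ L; and |w| ≥ p.
By the pumping lemma, w = xyz with |xy| ≤ p and |y| > 0.
The first p characters of w are a's, so xy (and hence y) consists only of a's. Write y = a^k, 1 ≤ k ≤ p.
Since 1 ≤ k ≤ p, k divides p!; set t = 1 + p!/k. Then xy^t z has p + (p!/k)·k = p + p! copies of a. Now the a-count equals the b-count, so i ≠ j fails. So xy^t z = a^{p+p!} b^{p+p!} ∉ L.
This contradicts the pumping lemma, so L is not regular.

a^{p+p!} b^{p+p!}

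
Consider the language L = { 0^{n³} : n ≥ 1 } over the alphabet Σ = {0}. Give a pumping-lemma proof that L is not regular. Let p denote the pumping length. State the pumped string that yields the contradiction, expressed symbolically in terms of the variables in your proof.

Toward a contradiction, assume L is regular with pumping length p.
Take w = 0^{p³} ∈ L with |w| = p³ ≥ p.
By the pumping lemma, w = xyz with |xy| ≤ p and y is nonempty.
Then y = 0^k for some k with 1 ≤ k ≤ p.
Pump with i = 2: xy^2z = 0^{p³+k}. Since 1 ≤ k ≤ p, p³ < p³+k ≤ p³+p < p³+3p²+3p+1 = (p+1)³, so p³+k is not a perfect cube. So xy^2z ∉ L.
This is a contradiction; hence L is not regular.

0^{p³+k}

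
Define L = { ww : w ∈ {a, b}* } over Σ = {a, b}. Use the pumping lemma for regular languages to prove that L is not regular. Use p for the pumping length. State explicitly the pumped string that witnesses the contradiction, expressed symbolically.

Suppose for contradiction that L is regular, and let p be the pumping length.
Take w = a^p b^p a^p b^p = uu where u = a^pb^p; then w ∈ L and |w| = 4p ≥ p.
By the pumping lemma, w = xyz with |xy| ≤ p and |y| ≥ 1.
Because |xy| ≤ p and w begins with p copies of a, we have y = a^k with 1 ≤ k ≤ p.
Pump with i = 2: xy^2z = a^{p+k} b^p a^p b^p, of length 4p+k. Suppose this equals vv. The string starts with a and ends with b, so v does too; thus the boundary between the two copies of v is a b→a transition. There is exactly one such transition, at position 2p+k, so |v| = 2p+k and |vv| = 4p+2k ≠ 4p+k since k ≥ 1. So xy^2z ∉ L.
This is a contradiction; hence L is not regular.

a^{p+k} b^p a^p b^p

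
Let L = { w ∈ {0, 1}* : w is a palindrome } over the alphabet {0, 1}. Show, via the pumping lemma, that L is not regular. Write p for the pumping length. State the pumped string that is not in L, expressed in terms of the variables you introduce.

Assume L is regular. Let p be the pumping length given by the pumping lemma.
Take w = 0^p 1 0^p, a palindrome of length 2p+1 ≥ p.
Write w = xyz as guaranteed by the lemma, with |xy| ≤ p and y is nonempty.
The first p characters of w are 0's, so xy (and hence y) consists only of 0's. Write y = 0^k, 1 ≤ k ≤ p.
Pump with i = 2: xy^2z = 0^{p+k} 1 0^p. Its reverse is 0^p 1 0^{p+k}, which differs from xy^2z since k ≥ 1. So xy^2z is not a palindrome and xy^2z ∉ L.
This is a contradiction; hence L is not regular.

0^{p+k} 1 0^p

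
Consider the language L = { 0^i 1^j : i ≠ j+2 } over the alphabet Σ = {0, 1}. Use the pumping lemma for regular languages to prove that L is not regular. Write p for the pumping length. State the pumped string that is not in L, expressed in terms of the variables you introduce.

Suppose for contradiction that L is regular, and let p be the pumping length.
Choose w = 0^p 1^{p+p!-2}. Since p ≠ (p+p!-2)+2 = p+p!, w ∈ L; and |w| ≥ p.
By the pumping lemma, w = xyz with |xy| ≤ p and |y| ≥ 1.
Since the first p symbols of w are all 0's and |xy| ≤ p, y lies entirely in the leading 0-block: y = 0^k for some k with 1 ≤ k ≤ p.
Since 1 ≤ k ≤ p, k divides p!; set t = 1 + p!/k. Then xy^t z has p + (p!/k)·k = p + p! copies of 0. Now the 0-count is p+p! and (1-count)+2 = (p+p!-2)+2 = p+p!, so i ≠ j+2 fails. So xy^t z = 0^{p+p!} 1^{p+p!-2} ∉ L.
Contradiction. Therefore L is not regular.

0^{p+p!} 1^{p+p!-2}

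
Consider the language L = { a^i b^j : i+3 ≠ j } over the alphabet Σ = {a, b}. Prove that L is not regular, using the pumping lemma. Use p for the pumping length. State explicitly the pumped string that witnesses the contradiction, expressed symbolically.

Toward a contradiction, assume L is regular with pumping length p.
Choose w = a^p b^{p+p!+3}. Since p ≠ (p+p!+3)-3 = p+p!, w ∈ L; and |w| ≥ p.
The pumping lemma gives a decomposition w = xyz where |xy| ≤ p and |y| ≥ 1.
Since the first p symbols of w are all a's and |xy| ≤ p, y lies entirely in the leading a-block: y = a^k for some k with 1 ≤ k ≤ p.
Since 1 ≤ k ≤ p, k divides p!; set t = 1 + p!/k. Then xy^t z has p + (p!/k)·k = p + p! copies of a. Now the a-count is p+p! and (b-count)-3 = (p+p!+3)-3 = p+p!, so i+3 ≠ j fails. So xy^t z = a^{p+p!} b^{p+p!+3} ∉ L.
This contradicts the pumping lemma, so L is not regular.

a^{p+p!} b^{p+p!+3}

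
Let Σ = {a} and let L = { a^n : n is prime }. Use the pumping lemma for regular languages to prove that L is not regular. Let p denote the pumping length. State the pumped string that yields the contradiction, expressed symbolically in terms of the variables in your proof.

a^{q(1+k)}

Assume L is regular. Let p be the pumping length given by the pumping lemma.
Let q be a prime with q ≥ p+2 (infinitely many primes exist), and take w = a^q ∈ L with |w| = q ≥ p.
By the pumping lemma, w = xyz with |xy| ≤ p and y is nonempty.
Then y = a^k for some k with 1 ≤ k ≤ p.
Since 1 ≤ k ≤ p, |xz| = q-k. Pump with i = q+1: |xy^{q+1}z| = (q-k)+(q+1)k = q+qk = q(1+k), which is composite (both factors ≥ 2). So xy^{q+1}z = a^{q(1+k)} ∉ L.
This contradicts the pumping lemma, so L is not regular.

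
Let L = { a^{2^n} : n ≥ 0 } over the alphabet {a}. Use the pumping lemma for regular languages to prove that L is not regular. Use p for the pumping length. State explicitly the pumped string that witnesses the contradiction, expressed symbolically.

a^{2^p+k}

Assume L is regular. Let p be the pumping length given by the pumping lemma.
Take w = a^{2^p} ∈ L with |w| = 2^p ≥ p.
By the pumping lemma, w = xyz with |xy| ≤ p and |y| > 0.
Then y = a^k for some k with 1 ≤ k ≤ p.
Pump with i = 2: xy^2z = a^{2^p+k}. Since 1 ≤ k ≤ p < 2^p, we have 2^p < 2^p+k < 2^{p+1}, so 2^p+k is not a power of 2. So xy^2z ∉ L.
This contradicts the pumping lemma, so L is not regular.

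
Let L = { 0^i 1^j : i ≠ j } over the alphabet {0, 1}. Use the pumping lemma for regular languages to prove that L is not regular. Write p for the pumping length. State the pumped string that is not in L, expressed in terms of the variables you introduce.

Toward a contradiction, assume L is regular with pumping length p.
Choose w = 0^p 1^{p+p!}. Since p ≠ p+p!, w ∈ L; and |w| ≥ p.
Write w = xyz as guaranteed by the lemma, with |xy| ≤ p and y is nonempty.
The first p characters of w are 0's, so xy (and hence y) consists only of 0's. Write y = 0^k, 1 ≤ k ≤ p.
Since 1 ≤ k ≤ p, k divides p!; set t = 1 + p!/k. Then xy^t z has p + (p!/k)·k = p + p! copies of 0. Now the 0-count equals the 1-count, so i ≠ j fails. So xy^t z = 0^{p+p!} 1^{p+p!} ∉ L.
Contradiction. Therefore L is not regular.

0^{p+p!} 1^{p+p!}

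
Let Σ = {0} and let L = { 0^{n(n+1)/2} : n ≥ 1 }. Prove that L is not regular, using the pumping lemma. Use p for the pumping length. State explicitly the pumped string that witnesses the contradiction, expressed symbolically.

Assume L is regular; let p be its pumping constant.
Take w = 0^{p(p+1)/2} ∈ L with |w| = p(p+1)/2 ≥ p.
By the pumping lemma, w = xyz with |xy| ≤ p and |y| > 0.
Then y = 0^k for some k with 1 ≤ k ≤ p.
Pump with i = 2: xy^2z = 0^{p(p+1)/2+k}. Since 1 ≤ k ≤ p, p(p+1)/2 < p(p+1)/2+k ≤ p(p+1)/2+p < (p+1)(p+2)/2, so p(p+1)/2+k is strictly between consecutive triangular numbers. So xy^2z ∉ L.
This contradicts the pumping lemma, so L is not regular.

0^{p(p+1)/2+k}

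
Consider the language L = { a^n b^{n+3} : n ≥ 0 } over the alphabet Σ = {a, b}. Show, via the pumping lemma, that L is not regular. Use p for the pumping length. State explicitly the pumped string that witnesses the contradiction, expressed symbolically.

Suppose for contradiction that L is regular, and let p be the pumping length.
Take w = a^p b^{p+3}. Then w ∈ L and |w| = 2p+3 ≥ p.
Write w = xyz as guaranteed by the lemma, with |xy| ≤ p and y is nonempty.
Because |xy| ≤ p and w begins with p copies of a, we have y = a^k with 1 ≤ k ≤ p.
Pump with i = 2: xy^2z = a^{p+k} b^{p+3}. For this to lie in L we would need p+3 = (p+k)+3, which forces k = 0. But k ≥ 1, so xy^2z ∉ L.
Contradiction. Therefore L is not regular.

a^{p+k} b^{p+3}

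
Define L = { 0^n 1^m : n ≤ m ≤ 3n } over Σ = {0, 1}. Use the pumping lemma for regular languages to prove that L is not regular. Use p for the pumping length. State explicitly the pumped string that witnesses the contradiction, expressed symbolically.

0^{p+k} 1^p

Assume L is regular. Let p be the pumping length given by the pumping lemma.
Take w = 0^p 1^p ∈ L (since p ≤ p ≤ 3p), with |w| = 2p ≥ p.
Write w = xyz as guaranteed by the lemma, with |xy| ≤ p and |y| ≥ 1.
Because |xy| ≤ p and w begins with p copies of 0, we have y = 0^k with 1 ≤ k ≤ p.
Pump with i = 2: xy^2z = 0^{p+k} 1^p. Now n = p+k > p = m, so the condition n ≤ m fails. Thus xy^2z ∉ L.
Contradiction. Therefore L is not regular.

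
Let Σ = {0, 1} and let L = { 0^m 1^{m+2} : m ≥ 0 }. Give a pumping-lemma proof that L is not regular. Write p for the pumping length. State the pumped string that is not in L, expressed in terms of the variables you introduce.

Suppose for contradiction that L is regular, and let p be the pumping length.
Take w = 0^p 1^{p+2}. Then w ∈ L and |w| = 2p+2 ≥ p.
By the pumping lemma, w = xyz with |xy| ≤ p and y is nonempty.
Because |xy| ≤ p and w begins with p copies of 0, we have y = 0^k with 1 ≤ k ≤ p.
Pump with i = 2: xy^2z = 0^{p+k} 1^{p+2}. For this to lie in L we would need p+2 = (p+k)+2, which forces k = 0. But k ≥ 1, so xy^2z ∉ L.
This contradicts the pumping lemma, so L is not regular.

0^{p+k} 1^{p+2}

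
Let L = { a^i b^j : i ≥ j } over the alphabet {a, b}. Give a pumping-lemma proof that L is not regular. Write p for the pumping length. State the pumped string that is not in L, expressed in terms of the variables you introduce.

Toward a contradiction, assume L is regular with pumping length p.
Choose w = a^p b^p ∈ L, with |w| = 2p ≥ p.
Write w = xyz as guaranteed by the lemma, with |xy| ≤ p and |y| > 0.
Since the first p symbols of w are all a's and |xy| ≤ p, y lies entirely in the leading a-block: y = a^k for some k with 1 ≤ k ≤ p.
Consider xy^0z = xz = a^{p-k} b^p. Since k ≥ 1, the a-count p-k is less than p, so i ≥ j fails; thus xz ∉ L.
This is a contradiction; hence L is not regular.

a^{p-k} b^p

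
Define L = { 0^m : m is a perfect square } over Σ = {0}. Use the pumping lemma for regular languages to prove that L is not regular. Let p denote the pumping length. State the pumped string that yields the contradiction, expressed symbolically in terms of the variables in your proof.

0^{p²+k}

Assume L is regular. Let p be the pumping length given by the pumping lemma.
Take w = 0^{p²} ∈ L with |w| = p² ≥ p.
By the pumping lemma, w = xyz with |xy| ≤ p and y is nonempty.
Then y = 0^k for some k with 1 ≤ k ≤ p.
Pump with i = 2: xy^2z = 0^{p²+k}. Since 1 ≤ k ≤ p, p² < p²+k ≤ p²+p < (p+1)², so p²+k lies strictly between consecutive squares and is not a perfect square. So xy^2z ∉ L.
This contradicts the pumping lemma, so L is not regular.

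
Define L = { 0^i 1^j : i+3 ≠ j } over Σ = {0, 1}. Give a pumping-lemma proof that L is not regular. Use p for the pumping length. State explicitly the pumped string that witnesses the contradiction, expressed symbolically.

Toward a contradiction, assume L is regular with pumping length p.
Choose w = 0^p 1^{p+p!+3}. Since p ≠ (p+p!+3)-3 = p+p!, w ∈ L; and |w| ≥ p.
Write w = xyz as guaranteed by the lemma, with |xy| ≤ p and |y| ≥ 1.
Since the first p symbols of w are all 0's and |xy| ≤ p, y lies entirely in the leading 0-block: y = 0^k for some k with 1 ≤ k ≤ p.
Since 1 ≤ k ≤ p, k divides p!; set t = 1 + p!/k. Then xy^t z has p + (p!/k)·k = p + p! copies of 0. Now the 0-count is p+p! and (1-count)-3 = (p+p!+3)-3 = p+p!, so i+3 ≠ j fails. So xy^t z = 0^{p+p!} 1^{p+p!+3} ∉ L.
This contradicts the pumping lemma, so L is not regular.

0^{p+p!} 1^{p+p!+3}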